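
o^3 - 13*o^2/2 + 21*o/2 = o*(o - 7/2)*(o - 3)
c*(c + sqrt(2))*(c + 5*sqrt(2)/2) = c^3 + 7*sqrt(2)*c^2/2 + 5*c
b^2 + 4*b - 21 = (b - 3)*(b + 7)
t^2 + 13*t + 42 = (t + 6)*(t + 7)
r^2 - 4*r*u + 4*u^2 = (r - 2*u)^2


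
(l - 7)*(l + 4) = l^2 - 3*l - 28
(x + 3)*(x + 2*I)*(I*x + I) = I*x^3 - 2*x^2 + 4*I*x^2 - 8*x + 3*I*x - 6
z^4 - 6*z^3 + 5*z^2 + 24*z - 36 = (z - 3)^2*(z - 2)*(z + 2)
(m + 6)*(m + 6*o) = m^2 + 6*m*o + 6*m + 36*o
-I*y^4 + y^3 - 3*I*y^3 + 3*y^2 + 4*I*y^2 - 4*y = y*(y - 1)*(y + 4)*(-I*y + 1)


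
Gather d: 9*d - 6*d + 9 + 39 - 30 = 3*d + 18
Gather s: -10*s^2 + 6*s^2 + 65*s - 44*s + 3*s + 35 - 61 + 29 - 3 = -4*s^2 + 24*s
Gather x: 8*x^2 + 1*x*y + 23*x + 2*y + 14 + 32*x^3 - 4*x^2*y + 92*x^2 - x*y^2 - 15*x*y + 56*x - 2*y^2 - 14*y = 32*x^3 + x^2*(100 - 4*y) + x*(-y^2 - 14*y + 79) - 2*y^2 - 12*y + 14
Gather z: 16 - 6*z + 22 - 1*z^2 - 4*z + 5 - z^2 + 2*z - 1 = -2*z^2 - 8*z + 42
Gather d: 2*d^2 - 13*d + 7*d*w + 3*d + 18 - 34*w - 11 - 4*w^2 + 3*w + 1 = 2*d^2 + d*(7*w - 10) - 4*w^2 - 31*w + 8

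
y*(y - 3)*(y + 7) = y^3 + 4*y^2 - 21*y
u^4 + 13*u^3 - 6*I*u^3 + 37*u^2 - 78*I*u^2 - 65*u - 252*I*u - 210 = (u + 6)*(u + 7)*(u - 5*I)*(u - I)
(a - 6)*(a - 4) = a^2 - 10*a + 24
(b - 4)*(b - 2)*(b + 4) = b^3 - 2*b^2 - 16*b + 32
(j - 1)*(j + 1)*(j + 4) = j^3 + 4*j^2 - j - 4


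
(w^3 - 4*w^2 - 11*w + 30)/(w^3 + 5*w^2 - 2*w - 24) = (w - 5)/(w + 4)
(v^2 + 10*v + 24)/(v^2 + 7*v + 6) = (v + 4)/(v + 1)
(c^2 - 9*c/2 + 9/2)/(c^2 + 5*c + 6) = (2*c^2 - 9*c + 9)/(2*(c^2 + 5*c + 6))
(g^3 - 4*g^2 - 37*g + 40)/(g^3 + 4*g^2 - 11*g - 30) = (g^2 - 9*g + 8)/(g^2 - g - 6)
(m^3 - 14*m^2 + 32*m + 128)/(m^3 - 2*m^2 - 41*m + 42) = (m^3 - 14*m^2 + 32*m + 128)/(m^3 - 2*m^2 - 41*m + 42)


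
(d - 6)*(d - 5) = d^2 - 11*d + 30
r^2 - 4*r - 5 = (r - 5)*(r + 1)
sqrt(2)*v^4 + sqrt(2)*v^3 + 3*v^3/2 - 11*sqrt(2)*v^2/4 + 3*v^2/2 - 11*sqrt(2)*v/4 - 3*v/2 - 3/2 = (v + 1)*(v - sqrt(2))*(v + 3*sqrt(2)/2)*(sqrt(2)*v + 1/2)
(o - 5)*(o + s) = o^2 + o*s - 5*o - 5*s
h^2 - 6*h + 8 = (h - 4)*(h - 2)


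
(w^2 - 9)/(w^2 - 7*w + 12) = (w + 3)/(w - 4)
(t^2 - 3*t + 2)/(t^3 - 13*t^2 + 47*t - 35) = (t - 2)/(t^2 - 12*t + 35)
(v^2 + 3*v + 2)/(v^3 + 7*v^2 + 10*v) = (v + 1)/(v*(v + 5))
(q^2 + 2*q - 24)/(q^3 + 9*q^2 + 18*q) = (q - 4)/(q*(q + 3))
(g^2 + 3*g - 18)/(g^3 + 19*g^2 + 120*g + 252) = (g - 3)/(g^2 + 13*g + 42)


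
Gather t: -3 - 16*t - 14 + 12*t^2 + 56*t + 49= 12*t^2 + 40*t + 32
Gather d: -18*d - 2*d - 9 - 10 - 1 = -20*d - 20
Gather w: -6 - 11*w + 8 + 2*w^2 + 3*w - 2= 2*w^2 - 8*w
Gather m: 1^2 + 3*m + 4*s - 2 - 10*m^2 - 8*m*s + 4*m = -10*m^2 + m*(7 - 8*s) + 4*s - 1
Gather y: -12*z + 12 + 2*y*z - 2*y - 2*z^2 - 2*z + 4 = y*(2*z - 2) - 2*z^2 - 14*z + 16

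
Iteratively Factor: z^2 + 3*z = (z + 3)*(z)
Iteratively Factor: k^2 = (k)*(k)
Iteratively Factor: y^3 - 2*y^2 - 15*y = (y + 3)*(y^2 - 5*y) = y*(y + 3)*(y - 5)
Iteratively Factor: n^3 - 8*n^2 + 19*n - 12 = (n - 3)*(n^2 - 5*n + 4) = (n - 4)*(n - 3)*(n - 1)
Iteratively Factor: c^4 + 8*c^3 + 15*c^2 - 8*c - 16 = (c + 4)*(c^3 + 4*c^2 - c - 4) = (c - 1)*(c + 4)*(c^2 + 5*c + 4) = (c - 1)*(c + 1)*(c + 4)*(c + 4)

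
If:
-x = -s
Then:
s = x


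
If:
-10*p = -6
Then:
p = 3/5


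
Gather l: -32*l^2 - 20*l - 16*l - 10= -32*l^2 - 36*l - 10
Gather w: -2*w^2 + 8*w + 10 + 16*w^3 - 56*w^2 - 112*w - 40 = 16*w^3 - 58*w^2 - 104*w - 30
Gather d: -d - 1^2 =-d - 1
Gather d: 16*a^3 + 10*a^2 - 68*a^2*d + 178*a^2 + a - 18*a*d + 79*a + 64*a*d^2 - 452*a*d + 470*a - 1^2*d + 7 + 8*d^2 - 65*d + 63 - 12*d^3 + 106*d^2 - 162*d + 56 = 16*a^3 + 188*a^2 + 550*a - 12*d^3 + d^2*(64*a + 114) + d*(-68*a^2 - 470*a - 228) + 126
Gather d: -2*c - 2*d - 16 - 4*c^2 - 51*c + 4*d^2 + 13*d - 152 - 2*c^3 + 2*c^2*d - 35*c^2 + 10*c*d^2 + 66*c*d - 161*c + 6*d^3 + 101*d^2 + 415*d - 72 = -2*c^3 - 39*c^2 - 214*c + 6*d^3 + d^2*(10*c + 105) + d*(2*c^2 + 66*c + 426) - 240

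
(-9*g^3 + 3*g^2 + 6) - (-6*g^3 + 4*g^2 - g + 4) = -3*g^3 - g^2 + g + 2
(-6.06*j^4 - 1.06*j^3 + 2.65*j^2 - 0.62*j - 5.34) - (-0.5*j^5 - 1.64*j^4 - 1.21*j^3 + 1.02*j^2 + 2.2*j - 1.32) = 0.5*j^5 - 4.42*j^4 + 0.15*j^3 + 1.63*j^2 - 2.82*j - 4.02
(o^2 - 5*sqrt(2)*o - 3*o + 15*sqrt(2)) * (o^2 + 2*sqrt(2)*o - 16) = o^4 - 3*sqrt(2)*o^3 - 3*o^3 - 36*o^2 + 9*sqrt(2)*o^2 + 108*o + 80*sqrt(2)*o - 240*sqrt(2)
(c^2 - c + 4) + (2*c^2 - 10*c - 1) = 3*c^2 - 11*c + 3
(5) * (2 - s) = 10 - 5*s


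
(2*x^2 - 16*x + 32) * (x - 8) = 2*x^3 - 32*x^2 + 160*x - 256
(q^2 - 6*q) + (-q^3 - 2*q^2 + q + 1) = -q^3 - q^2 - 5*q + 1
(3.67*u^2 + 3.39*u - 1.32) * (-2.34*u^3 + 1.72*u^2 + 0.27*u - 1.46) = -8.5878*u^5 - 1.6202*u^4 + 9.9105*u^3 - 6.7133*u^2 - 5.3058*u + 1.9272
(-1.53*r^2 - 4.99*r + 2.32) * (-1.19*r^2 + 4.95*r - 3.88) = 1.8207*r^4 - 1.6354*r^3 - 21.5249*r^2 + 30.8452*r - 9.0016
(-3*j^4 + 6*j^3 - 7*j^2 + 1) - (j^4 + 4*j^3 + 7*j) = -4*j^4 + 2*j^3 - 7*j^2 - 7*j + 1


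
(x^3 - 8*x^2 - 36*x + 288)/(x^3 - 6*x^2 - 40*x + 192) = (x - 6)/(x - 4)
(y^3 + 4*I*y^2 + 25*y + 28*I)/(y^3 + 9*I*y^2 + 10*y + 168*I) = (y + I)/(y + 6*I)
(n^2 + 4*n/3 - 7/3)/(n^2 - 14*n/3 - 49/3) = (n - 1)/(n - 7)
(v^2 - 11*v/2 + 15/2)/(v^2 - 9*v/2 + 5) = (v - 3)/(v - 2)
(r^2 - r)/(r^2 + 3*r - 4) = r/(r + 4)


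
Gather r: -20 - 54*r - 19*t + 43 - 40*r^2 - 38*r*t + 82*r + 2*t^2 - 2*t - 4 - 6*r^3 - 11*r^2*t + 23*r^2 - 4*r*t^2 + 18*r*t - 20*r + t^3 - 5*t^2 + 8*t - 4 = -6*r^3 + r^2*(-11*t - 17) + r*(-4*t^2 - 20*t + 8) + t^3 - 3*t^2 - 13*t + 15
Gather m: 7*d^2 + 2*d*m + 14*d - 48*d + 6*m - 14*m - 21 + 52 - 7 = 7*d^2 - 34*d + m*(2*d - 8) + 24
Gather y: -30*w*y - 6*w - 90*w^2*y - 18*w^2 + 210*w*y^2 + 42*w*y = -18*w^2 + 210*w*y^2 - 6*w + y*(-90*w^2 + 12*w)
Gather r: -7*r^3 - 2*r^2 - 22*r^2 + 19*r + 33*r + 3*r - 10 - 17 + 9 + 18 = -7*r^3 - 24*r^2 + 55*r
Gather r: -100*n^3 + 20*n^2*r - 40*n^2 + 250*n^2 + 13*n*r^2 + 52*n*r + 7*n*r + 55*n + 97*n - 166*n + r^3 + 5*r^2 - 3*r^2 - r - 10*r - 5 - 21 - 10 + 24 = -100*n^3 + 210*n^2 - 14*n + r^3 + r^2*(13*n + 2) + r*(20*n^2 + 59*n - 11) - 12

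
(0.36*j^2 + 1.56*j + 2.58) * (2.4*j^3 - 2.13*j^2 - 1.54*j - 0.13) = 0.864*j^5 + 2.9772*j^4 + 2.3148*j^3 - 7.9446*j^2 - 4.176*j - 0.3354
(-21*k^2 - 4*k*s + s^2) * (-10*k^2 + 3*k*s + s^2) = 210*k^4 - 23*k^3*s - 43*k^2*s^2 - k*s^3 + s^4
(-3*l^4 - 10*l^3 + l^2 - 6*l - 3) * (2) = -6*l^4 - 20*l^3 + 2*l^2 - 12*l - 6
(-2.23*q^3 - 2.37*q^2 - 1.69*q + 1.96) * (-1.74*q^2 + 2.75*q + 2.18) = 3.8802*q^5 - 2.0087*q^4 - 8.4383*q^3 - 13.2245*q^2 + 1.7058*q + 4.2728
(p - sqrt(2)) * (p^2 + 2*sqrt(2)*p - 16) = p^3 + sqrt(2)*p^2 - 20*p + 16*sqrt(2)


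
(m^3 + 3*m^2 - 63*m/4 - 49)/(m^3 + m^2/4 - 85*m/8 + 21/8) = 2*(2*m^2 - m - 28)/(4*m^2 - 13*m + 3)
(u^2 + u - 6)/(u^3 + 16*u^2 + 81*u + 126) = (u - 2)/(u^2 + 13*u + 42)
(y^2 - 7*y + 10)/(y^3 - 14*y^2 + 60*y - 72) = (y - 5)/(y^2 - 12*y + 36)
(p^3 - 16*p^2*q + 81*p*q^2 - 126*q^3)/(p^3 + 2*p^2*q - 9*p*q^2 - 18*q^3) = (p^2 - 13*p*q + 42*q^2)/(p^2 + 5*p*q + 6*q^2)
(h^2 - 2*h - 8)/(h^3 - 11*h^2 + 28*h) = (h + 2)/(h*(h - 7))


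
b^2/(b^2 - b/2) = 2*b/(2*b - 1)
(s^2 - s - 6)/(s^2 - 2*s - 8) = (s - 3)/(s - 4)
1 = 1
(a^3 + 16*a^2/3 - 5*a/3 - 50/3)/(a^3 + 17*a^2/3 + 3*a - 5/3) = (3*a^2 + a - 10)/(3*a^2 + 2*a - 1)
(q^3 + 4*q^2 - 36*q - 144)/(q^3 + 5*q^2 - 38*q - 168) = (q + 6)/(q + 7)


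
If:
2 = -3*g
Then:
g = -2/3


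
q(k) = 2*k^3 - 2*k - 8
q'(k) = 6*k^2 - 2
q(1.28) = -6.37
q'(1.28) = 7.83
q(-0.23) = -7.56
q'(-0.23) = -1.68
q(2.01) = 4.22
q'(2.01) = 22.24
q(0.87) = -8.42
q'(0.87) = 2.54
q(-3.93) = -121.54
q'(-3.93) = 90.67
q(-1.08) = -8.36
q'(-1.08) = 5.00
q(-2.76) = -44.53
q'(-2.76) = 43.71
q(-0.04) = -7.92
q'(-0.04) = -1.99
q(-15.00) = -6728.00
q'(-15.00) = 1348.00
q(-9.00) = -1448.00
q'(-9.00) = 484.00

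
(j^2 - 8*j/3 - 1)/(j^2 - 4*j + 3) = (j + 1/3)/(j - 1)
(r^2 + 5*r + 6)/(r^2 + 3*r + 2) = (r + 3)/(r + 1)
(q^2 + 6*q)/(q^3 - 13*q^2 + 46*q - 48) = q*(q + 6)/(q^3 - 13*q^2 + 46*q - 48)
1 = 1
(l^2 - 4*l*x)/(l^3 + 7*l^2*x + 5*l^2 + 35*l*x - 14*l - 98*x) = l*(l - 4*x)/(l^3 + 7*l^2*x + 5*l^2 + 35*l*x - 14*l - 98*x)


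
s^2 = s^2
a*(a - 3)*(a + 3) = a^3 - 9*a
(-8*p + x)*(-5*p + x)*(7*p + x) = 280*p^3 - 51*p^2*x - 6*p*x^2 + x^3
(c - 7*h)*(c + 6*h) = c^2 - c*h - 42*h^2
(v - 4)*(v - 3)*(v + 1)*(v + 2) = v^4 - 4*v^3 - 7*v^2 + 22*v + 24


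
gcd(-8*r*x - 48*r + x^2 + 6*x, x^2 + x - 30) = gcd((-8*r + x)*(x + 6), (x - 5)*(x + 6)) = x + 6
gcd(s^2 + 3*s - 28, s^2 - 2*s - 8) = s - 4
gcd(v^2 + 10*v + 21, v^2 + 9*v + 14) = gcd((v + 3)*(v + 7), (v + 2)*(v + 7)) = v + 7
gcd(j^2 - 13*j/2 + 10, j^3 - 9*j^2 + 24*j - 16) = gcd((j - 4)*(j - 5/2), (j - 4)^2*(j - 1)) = j - 4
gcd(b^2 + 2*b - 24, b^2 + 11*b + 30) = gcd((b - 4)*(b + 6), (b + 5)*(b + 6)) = b + 6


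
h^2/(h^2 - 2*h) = h/(h - 2)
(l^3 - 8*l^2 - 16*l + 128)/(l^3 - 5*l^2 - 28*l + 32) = (l - 4)/(l - 1)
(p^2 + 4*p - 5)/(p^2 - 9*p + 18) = (p^2 + 4*p - 5)/(p^2 - 9*p + 18)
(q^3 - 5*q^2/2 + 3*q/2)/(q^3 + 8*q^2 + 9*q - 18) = q*(2*q - 3)/(2*(q^2 + 9*q + 18))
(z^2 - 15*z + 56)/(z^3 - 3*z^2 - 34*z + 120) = (z^2 - 15*z + 56)/(z^3 - 3*z^2 - 34*z + 120)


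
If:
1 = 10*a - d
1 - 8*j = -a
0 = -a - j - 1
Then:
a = -1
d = -11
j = 0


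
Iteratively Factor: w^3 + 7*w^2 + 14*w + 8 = (w + 1)*(w^2 + 6*w + 8) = (w + 1)*(w + 2)*(w + 4)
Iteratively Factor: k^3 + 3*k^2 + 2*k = (k)*(k^2 + 3*k + 2) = k*(k + 1)*(k + 2)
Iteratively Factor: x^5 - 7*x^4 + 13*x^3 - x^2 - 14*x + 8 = (x - 4)*(x^4 - 3*x^3 + x^2 + 3*x - 2) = (x - 4)*(x - 1)*(x^3 - 2*x^2 - x + 2) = (x - 4)*(x - 1)^2*(x^2 - x - 2) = (x - 4)*(x - 1)^2*(x + 1)*(x - 2)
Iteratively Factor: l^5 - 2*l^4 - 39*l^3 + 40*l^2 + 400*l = (l - 5)*(l^4 + 3*l^3 - 24*l^2 - 80*l) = (l - 5)*(l + 4)*(l^3 - l^2 - 20*l) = (l - 5)^2*(l + 4)*(l^2 + 4*l) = (l - 5)^2*(l + 4)^2*(l)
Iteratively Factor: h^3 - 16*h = (h)*(h^2 - 16) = h*(h + 4)*(h - 4)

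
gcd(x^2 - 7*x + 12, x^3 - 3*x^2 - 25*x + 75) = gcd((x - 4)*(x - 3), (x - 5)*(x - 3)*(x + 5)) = x - 3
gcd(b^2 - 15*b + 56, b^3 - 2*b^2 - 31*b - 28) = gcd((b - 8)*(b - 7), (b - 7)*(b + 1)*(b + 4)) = b - 7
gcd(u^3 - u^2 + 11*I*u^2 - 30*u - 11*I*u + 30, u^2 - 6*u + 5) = u - 1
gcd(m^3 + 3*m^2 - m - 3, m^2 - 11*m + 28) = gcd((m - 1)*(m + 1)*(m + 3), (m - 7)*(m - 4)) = 1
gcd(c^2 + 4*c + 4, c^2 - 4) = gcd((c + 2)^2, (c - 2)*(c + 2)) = c + 2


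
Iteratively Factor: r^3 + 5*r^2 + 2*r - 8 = (r - 1)*(r^2 + 6*r + 8) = (r - 1)*(r + 2)*(r + 4)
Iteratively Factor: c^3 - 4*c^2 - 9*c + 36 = (c - 3)*(c^2 - c - 12) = (c - 3)*(c + 3)*(c - 4)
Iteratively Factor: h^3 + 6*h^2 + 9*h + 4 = (h + 4)*(h^2 + 2*h + 1) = (h + 1)*(h + 4)*(h + 1)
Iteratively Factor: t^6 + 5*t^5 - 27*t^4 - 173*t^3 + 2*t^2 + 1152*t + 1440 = (t + 2)*(t^5 + 3*t^4 - 33*t^3 - 107*t^2 + 216*t + 720) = (t - 3)*(t + 2)*(t^4 + 6*t^3 - 15*t^2 - 152*t - 240) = (t - 5)*(t - 3)*(t + 2)*(t^3 + 11*t^2 + 40*t + 48) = (t - 5)*(t - 3)*(t + 2)*(t + 4)*(t^2 + 7*t + 12) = (t - 5)*(t - 3)*(t + 2)*(t + 4)^2*(t + 3)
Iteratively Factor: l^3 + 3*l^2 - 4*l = (l - 1)*(l^2 + 4*l) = (l - 1)*(l + 4)*(l)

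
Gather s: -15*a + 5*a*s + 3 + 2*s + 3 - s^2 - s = -15*a - s^2 + s*(5*a + 1) + 6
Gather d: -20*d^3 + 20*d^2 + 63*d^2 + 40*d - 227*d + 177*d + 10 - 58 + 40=-20*d^3 + 83*d^2 - 10*d - 8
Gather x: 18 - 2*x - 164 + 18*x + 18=16*x - 128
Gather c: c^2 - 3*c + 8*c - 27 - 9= c^2 + 5*c - 36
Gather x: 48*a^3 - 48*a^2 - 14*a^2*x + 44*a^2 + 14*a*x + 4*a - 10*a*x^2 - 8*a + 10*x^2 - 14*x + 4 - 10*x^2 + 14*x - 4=48*a^3 - 4*a^2 - 10*a*x^2 - 4*a + x*(-14*a^2 + 14*a)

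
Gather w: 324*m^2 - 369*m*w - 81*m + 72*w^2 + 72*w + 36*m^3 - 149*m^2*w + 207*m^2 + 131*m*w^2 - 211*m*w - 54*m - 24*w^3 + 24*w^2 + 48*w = 36*m^3 + 531*m^2 - 135*m - 24*w^3 + w^2*(131*m + 96) + w*(-149*m^2 - 580*m + 120)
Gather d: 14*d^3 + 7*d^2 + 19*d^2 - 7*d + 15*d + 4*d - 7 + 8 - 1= 14*d^3 + 26*d^2 + 12*d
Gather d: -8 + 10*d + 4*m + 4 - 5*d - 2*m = 5*d + 2*m - 4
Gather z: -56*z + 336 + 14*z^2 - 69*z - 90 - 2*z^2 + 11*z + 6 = 12*z^2 - 114*z + 252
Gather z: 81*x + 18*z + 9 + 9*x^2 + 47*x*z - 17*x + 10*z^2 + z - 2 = 9*x^2 + 64*x + 10*z^2 + z*(47*x + 19) + 7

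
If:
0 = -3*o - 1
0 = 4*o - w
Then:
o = -1/3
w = -4/3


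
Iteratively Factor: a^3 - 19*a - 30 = (a + 3)*(a^2 - 3*a - 10) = (a - 5)*(a + 3)*(a + 2)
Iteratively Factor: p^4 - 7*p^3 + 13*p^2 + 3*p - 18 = (p - 3)*(p^3 - 4*p^2 + p + 6) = (p - 3)*(p + 1)*(p^2 - 5*p + 6) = (p - 3)^2*(p + 1)*(p - 2)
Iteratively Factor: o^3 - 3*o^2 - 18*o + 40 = (o - 2)*(o^2 - o - 20) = (o - 2)*(o + 4)*(o - 5)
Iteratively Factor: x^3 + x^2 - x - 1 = (x - 1)*(x^2 + 2*x + 1) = (x - 1)*(x + 1)*(x + 1)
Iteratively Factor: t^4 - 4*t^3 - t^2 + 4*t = (t - 4)*(t^3 - t) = t*(t - 4)*(t^2 - 1) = t*(t - 4)*(t + 1)*(t - 1)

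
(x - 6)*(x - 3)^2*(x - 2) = x^4 - 14*x^3 + 69*x^2 - 144*x + 108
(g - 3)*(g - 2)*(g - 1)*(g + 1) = g^4 - 5*g^3 + 5*g^2 + 5*g - 6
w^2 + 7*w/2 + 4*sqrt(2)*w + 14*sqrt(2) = (w + 7/2)*(w + 4*sqrt(2))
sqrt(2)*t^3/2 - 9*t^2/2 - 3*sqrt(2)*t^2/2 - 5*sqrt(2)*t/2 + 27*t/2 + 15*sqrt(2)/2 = (t - 3)*(t - 5*sqrt(2))*(sqrt(2)*t/2 + 1/2)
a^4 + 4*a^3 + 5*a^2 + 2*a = a*(a + 1)^2*(a + 2)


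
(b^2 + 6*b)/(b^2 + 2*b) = (b + 6)/(b + 2)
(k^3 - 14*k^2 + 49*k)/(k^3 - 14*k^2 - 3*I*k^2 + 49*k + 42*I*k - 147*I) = k/(k - 3*I)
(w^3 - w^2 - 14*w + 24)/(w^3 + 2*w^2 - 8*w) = (w - 3)/w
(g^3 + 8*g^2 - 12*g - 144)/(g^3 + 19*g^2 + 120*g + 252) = (g - 4)/(g + 7)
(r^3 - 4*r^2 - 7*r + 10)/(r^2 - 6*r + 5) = r + 2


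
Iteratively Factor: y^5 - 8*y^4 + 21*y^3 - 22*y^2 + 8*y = (y)*(y^4 - 8*y^3 + 21*y^2 - 22*y + 8) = y*(y - 1)*(y^3 - 7*y^2 + 14*y - 8) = y*(y - 2)*(y - 1)*(y^2 - 5*y + 4) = y*(y - 4)*(y - 2)*(y - 1)*(y - 1)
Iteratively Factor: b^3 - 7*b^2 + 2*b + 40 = (b - 5)*(b^2 - 2*b - 8) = (b - 5)*(b - 4)*(b + 2)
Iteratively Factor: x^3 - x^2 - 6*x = (x + 2)*(x^2 - 3*x) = (x - 3)*(x + 2)*(x)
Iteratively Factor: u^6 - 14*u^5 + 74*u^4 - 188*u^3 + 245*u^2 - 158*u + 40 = (u - 5)*(u^5 - 9*u^4 + 29*u^3 - 43*u^2 + 30*u - 8) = (u - 5)*(u - 1)*(u^4 - 8*u^3 + 21*u^2 - 22*u + 8) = (u - 5)*(u - 4)*(u - 1)*(u^3 - 4*u^2 + 5*u - 2) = (u - 5)*(u - 4)*(u - 2)*(u - 1)*(u^2 - 2*u + 1) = (u - 5)*(u - 4)*(u - 2)*(u - 1)^2*(u - 1)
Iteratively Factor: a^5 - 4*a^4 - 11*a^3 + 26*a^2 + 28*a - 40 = (a - 5)*(a^4 + a^3 - 6*a^2 - 4*a + 8) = (a - 5)*(a - 1)*(a^3 + 2*a^2 - 4*a - 8) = (a - 5)*(a - 2)*(a - 1)*(a^2 + 4*a + 4) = (a - 5)*(a - 2)*(a - 1)*(a + 2)*(a + 2)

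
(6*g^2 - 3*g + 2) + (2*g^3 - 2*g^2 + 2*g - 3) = 2*g^3 + 4*g^2 - g - 1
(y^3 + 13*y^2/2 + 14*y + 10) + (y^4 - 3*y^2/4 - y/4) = y^4 + y^3 + 23*y^2/4 + 55*y/4 + 10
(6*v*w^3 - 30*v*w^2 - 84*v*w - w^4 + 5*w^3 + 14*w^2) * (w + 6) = 6*v*w^4 + 6*v*w^3 - 264*v*w^2 - 504*v*w - w^5 - w^4 + 44*w^3 + 84*w^2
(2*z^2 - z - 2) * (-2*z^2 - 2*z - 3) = -4*z^4 - 2*z^3 + 7*z + 6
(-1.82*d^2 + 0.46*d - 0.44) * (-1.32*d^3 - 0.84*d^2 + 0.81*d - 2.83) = 2.4024*d^5 + 0.9216*d^4 - 1.2798*d^3 + 5.8928*d^2 - 1.6582*d + 1.2452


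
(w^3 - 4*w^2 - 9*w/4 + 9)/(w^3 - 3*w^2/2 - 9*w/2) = (w^2 - 11*w/2 + 6)/(w*(w - 3))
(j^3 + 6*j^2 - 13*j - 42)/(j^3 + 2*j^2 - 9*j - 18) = (j + 7)/(j + 3)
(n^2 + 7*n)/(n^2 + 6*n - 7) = n/(n - 1)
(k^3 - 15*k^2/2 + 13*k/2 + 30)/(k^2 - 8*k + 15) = (k^2 - 5*k/2 - 6)/(k - 3)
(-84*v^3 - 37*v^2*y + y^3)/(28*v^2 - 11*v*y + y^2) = (12*v^2 + 7*v*y + y^2)/(-4*v + y)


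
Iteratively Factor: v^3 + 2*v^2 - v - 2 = (v - 1)*(v^2 + 3*v + 2) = (v - 1)*(v + 1)*(v + 2)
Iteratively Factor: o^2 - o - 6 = (o - 3)*(o + 2)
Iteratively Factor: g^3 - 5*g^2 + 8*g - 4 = (g - 2)*(g^2 - 3*g + 2) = (g - 2)*(g - 1)*(g - 2)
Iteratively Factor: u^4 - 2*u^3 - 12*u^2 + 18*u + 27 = (u + 3)*(u^3 - 5*u^2 + 3*u + 9) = (u - 3)*(u + 3)*(u^2 - 2*u - 3) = (u - 3)*(u + 1)*(u + 3)*(u - 3)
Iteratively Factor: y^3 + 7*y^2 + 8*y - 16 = (y + 4)*(y^2 + 3*y - 4) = (y + 4)^2*(y - 1)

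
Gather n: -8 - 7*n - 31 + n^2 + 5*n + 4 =n^2 - 2*n - 35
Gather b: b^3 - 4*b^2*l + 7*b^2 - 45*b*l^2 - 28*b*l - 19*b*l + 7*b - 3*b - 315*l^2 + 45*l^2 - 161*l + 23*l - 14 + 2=b^3 + b^2*(7 - 4*l) + b*(-45*l^2 - 47*l + 4) - 270*l^2 - 138*l - 12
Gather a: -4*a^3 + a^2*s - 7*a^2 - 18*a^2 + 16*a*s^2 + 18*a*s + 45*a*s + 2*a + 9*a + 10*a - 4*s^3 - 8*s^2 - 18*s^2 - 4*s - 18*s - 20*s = -4*a^3 + a^2*(s - 25) + a*(16*s^2 + 63*s + 21) - 4*s^3 - 26*s^2 - 42*s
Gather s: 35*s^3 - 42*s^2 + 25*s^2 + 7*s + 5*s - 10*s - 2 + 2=35*s^3 - 17*s^2 + 2*s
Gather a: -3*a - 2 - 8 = -3*a - 10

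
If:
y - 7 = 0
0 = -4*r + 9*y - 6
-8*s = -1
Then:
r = 57/4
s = 1/8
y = 7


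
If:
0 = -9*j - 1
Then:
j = -1/9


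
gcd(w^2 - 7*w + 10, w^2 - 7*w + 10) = w^2 - 7*w + 10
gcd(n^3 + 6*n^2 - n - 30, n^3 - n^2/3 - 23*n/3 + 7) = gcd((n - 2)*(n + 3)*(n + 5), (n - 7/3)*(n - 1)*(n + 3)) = n + 3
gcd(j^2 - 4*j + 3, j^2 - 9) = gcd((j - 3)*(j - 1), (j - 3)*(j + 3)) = j - 3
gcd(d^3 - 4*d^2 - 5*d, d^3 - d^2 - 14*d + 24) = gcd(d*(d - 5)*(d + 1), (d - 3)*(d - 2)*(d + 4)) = 1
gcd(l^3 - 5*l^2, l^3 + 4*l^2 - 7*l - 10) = 1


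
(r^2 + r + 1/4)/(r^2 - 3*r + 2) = (r^2 + r + 1/4)/(r^2 - 3*r + 2)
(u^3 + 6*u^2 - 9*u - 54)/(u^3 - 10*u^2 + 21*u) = (u^2 + 9*u + 18)/(u*(u - 7))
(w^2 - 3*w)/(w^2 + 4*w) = (w - 3)/(w + 4)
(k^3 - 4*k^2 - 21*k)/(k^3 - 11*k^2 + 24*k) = (k^2 - 4*k - 21)/(k^2 - 11*k + 24)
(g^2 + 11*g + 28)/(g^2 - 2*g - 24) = (g + 7)/(g - 6)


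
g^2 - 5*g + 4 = (g - 4)*(g - 1)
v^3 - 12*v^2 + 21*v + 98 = (v - 7)^2*(v + 2)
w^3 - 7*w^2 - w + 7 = (w - 7)*(w - 1)*(w + 1)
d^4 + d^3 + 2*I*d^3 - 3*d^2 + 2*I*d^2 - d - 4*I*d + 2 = (d - 1)*(d + 2)*(d + I)^2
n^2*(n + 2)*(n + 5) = n^4 + 7*n^3 + 10*n^2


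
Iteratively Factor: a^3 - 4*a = (a + 2)*(a^2 - 2*a) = (a - 2)*(a + 2)*(a)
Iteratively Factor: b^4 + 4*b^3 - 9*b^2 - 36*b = (b)*(b^3 + 4*b^2 - 9*b - 36) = b*(b - 3)*(b^2 + 7*b + 12) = b*(b - 3)*(b + 4)*(b + 3)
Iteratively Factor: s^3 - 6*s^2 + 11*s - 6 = (s - 2)*(s^2 - 4*s + 3) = (s - 2)*(s - 1)*(s - 3)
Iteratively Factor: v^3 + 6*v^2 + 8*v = (v)*(v^2 + 6*v + 8) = v*(v + 4)*(v + 2)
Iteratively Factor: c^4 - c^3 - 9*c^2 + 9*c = (c + 3)*(c^3 - 4*c^2 + 3*c) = c*(c + 3)*(c^2 - 4*c + 3) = c*(c - 3)*(c + 3)*(c - 1)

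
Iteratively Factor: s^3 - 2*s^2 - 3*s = (s + 1)*(s^2 - 3*s) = s*(s + 1)*(s - 3)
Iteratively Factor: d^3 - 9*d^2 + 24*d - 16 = (d - 1)*(d^2 - 8*d + 16) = (d - 4)*(d - 1)*(d - 4)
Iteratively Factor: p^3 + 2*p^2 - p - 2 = (p + 2)*(p^2 - 1) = (p + 1)*(p + 2)*(p - 1)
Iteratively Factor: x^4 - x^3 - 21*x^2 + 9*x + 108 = (x - 3)*(x^3 + 2*x^2 - 15*x - 36) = (x - 3)*(x + 3)*(x^2 - x - 12) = (x - 3)*(x + 3)^2*(x - 4)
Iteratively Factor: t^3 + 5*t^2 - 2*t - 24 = (t + 4)*(t^2 + t - 6) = (t + 3)*(t + 4)*(t - 2)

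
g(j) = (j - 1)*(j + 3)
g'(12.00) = 26.00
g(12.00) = 165.00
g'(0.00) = 2.00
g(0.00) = -3.00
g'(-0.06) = 1.88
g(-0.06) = -3.12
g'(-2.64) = -3.28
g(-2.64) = -1.31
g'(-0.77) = 0.46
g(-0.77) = -3.95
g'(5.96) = 13.92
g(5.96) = 44.44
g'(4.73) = 11.46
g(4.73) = 28.83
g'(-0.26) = 1.48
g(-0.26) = -3.45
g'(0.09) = 2.18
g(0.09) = -2.81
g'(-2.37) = -2.74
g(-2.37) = -2.12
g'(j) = 2*j + 2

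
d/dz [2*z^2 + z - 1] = 4*z + 1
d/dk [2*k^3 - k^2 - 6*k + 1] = 6*k^2 - 2*k - 6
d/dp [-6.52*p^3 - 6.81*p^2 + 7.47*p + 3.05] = -19.56*p^2 - 13.62*p + 7.47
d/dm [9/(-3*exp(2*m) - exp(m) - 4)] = (54*exp(m) + 9)*exp(m)/(3*exp(2*m) + exp(m) + 4)^2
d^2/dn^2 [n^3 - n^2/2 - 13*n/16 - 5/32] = 6*n - 1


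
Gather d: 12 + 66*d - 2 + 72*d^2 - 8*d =72*d^2 + 58*d + 10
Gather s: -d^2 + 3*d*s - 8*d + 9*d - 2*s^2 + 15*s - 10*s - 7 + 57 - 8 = -d^2 + d - 2*s^2 + s*(3*d + 5) + 42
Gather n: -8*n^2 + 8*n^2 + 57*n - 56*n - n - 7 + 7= 0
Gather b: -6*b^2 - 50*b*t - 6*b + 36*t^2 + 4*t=-6*b^2 + b*(-50*t - 6) + 36*t^2 + 4*t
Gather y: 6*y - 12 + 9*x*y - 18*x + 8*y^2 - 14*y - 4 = -18*x + 8*y^2 + y*(9*x - 8) - 16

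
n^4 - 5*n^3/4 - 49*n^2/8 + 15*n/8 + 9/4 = (n - 3)*(n - 3/4)*(n + 1/2)*(n + 2)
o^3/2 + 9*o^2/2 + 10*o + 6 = (o/2 + 1/2)*(o + 2)*(o + 6)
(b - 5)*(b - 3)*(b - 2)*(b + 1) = b^4 - 9*b^3 + 21*b^2 + b - 30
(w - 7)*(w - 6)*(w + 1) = w^3 - 12*w^2 + 29*w + 42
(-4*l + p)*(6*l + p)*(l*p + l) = -24*l^3*p - 24*l^3 + 2*l^2*p^2 + 2*l^2*p + l*p^3 + l*p^2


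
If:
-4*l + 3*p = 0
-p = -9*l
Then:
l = 0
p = 0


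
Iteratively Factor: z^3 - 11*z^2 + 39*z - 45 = (z - 3)*(z^2 - 8*z + 15) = (z - 3)^2*(z - 5)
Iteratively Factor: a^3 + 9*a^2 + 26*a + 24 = (a + 3)*(a^2 + 6*a + 8) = (a + 3)*(a + 4)*(a + 2)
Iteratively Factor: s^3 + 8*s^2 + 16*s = (s + 4)*(s^2 + 4*s) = s*(s + 4)*(s + 4)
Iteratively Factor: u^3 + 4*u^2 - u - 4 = (u + 1)*(u^2 + 3*u - 4) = (u + 1)*(u + 4)*(u - 1)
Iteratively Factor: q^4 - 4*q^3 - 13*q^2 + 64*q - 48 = (q - 4)*(q^3 - 13*q + 12) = (q - 4)*(q - 1)*(q^2 + q - 12) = (q - 4)*(q - 1)*(q + 4)*(q - 3)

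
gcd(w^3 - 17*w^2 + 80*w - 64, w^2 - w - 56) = w - 8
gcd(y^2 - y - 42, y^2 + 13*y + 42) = y + 6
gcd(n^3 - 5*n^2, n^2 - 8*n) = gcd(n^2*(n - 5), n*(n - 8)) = n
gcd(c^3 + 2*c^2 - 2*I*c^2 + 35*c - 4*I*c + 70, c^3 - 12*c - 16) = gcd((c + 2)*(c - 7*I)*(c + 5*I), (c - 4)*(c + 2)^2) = c + 2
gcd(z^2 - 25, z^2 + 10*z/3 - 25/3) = z + 5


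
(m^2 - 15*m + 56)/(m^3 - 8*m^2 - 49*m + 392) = 1/(m + 7)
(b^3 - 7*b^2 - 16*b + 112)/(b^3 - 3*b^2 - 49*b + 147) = (b^2 - 16)/(b^2 + 4*b - 21)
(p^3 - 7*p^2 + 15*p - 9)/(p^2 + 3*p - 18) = (p^2 - 4*p + 3)/(p + 6)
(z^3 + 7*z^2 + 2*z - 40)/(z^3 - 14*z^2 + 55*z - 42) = (z^3 + 7*z^2 + 2*z - 40)/(z^3 - 14*z^2 + 55*z - 42)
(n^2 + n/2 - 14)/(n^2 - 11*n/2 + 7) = (n + 4)/(n - 2)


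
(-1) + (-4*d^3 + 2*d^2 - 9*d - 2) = -4*d^3 + 2*d^2 - 9*d - 3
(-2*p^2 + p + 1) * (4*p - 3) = -8*p^3 + 10*p^2 + p - 3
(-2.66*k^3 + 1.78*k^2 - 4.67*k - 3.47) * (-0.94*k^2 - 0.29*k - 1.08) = 2.5004*k^5 - 0.9018*k^4 + 6.7464*k^3 + 2.6937*k^2 + 6.0499*k + 3.7476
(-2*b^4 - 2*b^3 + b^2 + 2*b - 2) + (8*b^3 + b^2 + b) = -2*b^4 + 6*b^3 + 2*b^2 + 3*b - 2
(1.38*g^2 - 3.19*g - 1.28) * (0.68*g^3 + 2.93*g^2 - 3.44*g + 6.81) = 0.9384*g^5 + 1.8742*g^4 - 14.9643*g^3 + 16.621*g^2 - 17.3207*g - 8.7168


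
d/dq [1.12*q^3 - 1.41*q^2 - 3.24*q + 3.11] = 3.36*q^2 - 2.82*q - 3.24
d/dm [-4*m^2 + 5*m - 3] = 5 - 8*m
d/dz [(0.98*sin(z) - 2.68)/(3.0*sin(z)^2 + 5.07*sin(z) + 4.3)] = (-2.94*sin(z)^2 + 16.08*sin(z) + 17.8016)*cos(z)/(9.0*sin(z)^4 + 30.42*sin(z)^3 + 51.5049*sin(z)^2 + 43.602*sin(z) + 18.49)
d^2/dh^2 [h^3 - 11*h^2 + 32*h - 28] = 6*h - 22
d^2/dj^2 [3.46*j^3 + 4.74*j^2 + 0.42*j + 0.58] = 20.76*j + 9.48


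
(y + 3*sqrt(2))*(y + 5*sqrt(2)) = y^2 + 8*sqrt(2)*y + 30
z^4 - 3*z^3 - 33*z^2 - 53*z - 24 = (z - 8)*(z + 1)^2*(z + 3)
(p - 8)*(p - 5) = p^2 - 13*p + 40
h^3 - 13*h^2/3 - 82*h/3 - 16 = (h - 8)*(h + 2/3)*(h + 3)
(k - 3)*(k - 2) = k^2 - 5*k + 6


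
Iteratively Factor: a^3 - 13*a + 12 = (a - 3)*(a^2 + 3*a - 4) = (a - 3)*(a - 1)*(a + 4)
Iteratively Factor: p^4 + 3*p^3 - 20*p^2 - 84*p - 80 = (p + 4)*(p^3 - p^2 - 16*p - 20) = (p + 2)*(p + 4)*(p^2 - 3*p - 10) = (p + 2)^2*(p + 4)*(p - 5)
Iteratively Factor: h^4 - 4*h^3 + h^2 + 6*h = (h - 2)*(h^3 - 2*h^2 - 3*h) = (h - 2)*(h + 1)*(h^2 - 3*h) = h*(h - 2)*(h + 1)*(h - 3)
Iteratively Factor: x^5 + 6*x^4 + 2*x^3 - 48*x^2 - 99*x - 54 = (x - 3)*(x^4 + 9*x^3 + 29*x^2 + 39*x + 18) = (x - 3)*(x + 2)*(x^3 + 7*x^2 + 15*x + 9) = (x - 3)*(x + 2)*(x + 3)*(x^2 + 4*x + 3) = (x - 3)*(x + 2)*(x + 3)^2*(x + 1)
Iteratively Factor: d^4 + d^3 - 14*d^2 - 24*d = (d)*(d^3 + d^2 - 14*d - 24) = d*(d + 3)*(d^2 - 2*d - 8) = d*(d + 2)*(d + 3)*(d - 4)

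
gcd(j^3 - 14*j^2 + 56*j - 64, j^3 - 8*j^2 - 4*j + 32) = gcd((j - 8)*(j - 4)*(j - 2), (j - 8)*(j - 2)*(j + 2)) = j^2 - 10*j + 16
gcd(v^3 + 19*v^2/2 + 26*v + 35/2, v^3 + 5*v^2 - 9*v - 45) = v + 5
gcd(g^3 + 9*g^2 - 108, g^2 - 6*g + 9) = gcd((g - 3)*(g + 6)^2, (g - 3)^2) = g - 3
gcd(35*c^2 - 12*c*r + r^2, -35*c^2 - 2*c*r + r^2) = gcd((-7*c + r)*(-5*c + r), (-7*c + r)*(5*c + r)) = -7*c + r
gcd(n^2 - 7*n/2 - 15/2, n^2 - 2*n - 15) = n - 5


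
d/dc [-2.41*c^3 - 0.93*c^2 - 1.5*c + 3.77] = -7.23*c^2 - 1.86*c - 1.5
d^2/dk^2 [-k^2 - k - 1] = -2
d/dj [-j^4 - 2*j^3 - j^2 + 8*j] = -4*j^3 - 6*j^2 - 2*j + 8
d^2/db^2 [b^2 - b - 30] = 2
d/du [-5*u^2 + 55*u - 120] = 55 - 10*u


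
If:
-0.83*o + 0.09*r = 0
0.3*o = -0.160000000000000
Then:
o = -0.53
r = -4.92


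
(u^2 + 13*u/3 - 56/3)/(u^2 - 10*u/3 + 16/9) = 3*(u + 7)/(3*u - 2)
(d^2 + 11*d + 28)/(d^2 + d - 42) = (d + 4)/(d - 6)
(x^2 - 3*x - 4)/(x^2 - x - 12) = (x + 1)/(x + 3)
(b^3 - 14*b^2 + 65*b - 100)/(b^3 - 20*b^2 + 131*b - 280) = (b^2 - 9*b + 20)/(b^2 - 15*b + 56)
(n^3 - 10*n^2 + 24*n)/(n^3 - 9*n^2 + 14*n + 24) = n/(n + 1)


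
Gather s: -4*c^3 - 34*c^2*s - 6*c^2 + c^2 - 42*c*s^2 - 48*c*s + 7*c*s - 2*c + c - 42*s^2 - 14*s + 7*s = -4*c^3 - 5*c^2 - c + s^2*(-42*c - 42) + s*(-34*c^2 - 41*c - 7)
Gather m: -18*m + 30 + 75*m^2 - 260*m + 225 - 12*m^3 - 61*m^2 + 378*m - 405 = -12*m^3 + 14*m^2 + 100*m - 150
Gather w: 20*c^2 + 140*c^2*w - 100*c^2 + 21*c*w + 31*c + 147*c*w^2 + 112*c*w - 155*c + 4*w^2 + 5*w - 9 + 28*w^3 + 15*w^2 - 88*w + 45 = -80*c^2 - 124*c + 28*w^3 + w^2*(147*c + 19) + w*(140*c^2 + 133*c - 83) + 36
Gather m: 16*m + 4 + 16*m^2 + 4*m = 16*m^2 + 20*m + 4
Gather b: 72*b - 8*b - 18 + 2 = 64*b - 16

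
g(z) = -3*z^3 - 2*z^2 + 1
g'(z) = -9*z^2 - 4*z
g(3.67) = -174.23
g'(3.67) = -135.90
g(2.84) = -83.85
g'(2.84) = -83.95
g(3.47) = -148.43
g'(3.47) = -122.25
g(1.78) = -22.26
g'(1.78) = -35.64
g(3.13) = -110.59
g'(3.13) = -100.69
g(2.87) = -86.39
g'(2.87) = -85.61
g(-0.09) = 0.99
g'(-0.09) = 0.29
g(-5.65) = 478.24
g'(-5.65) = -264.70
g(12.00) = -5471.00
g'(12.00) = -1344.00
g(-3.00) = 64.00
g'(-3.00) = -69.00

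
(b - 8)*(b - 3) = b^2 - 11*b + 24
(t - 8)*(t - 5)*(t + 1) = t^3 - 12*t^2 + 27*t + 40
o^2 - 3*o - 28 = (o - 7)*(o + 4)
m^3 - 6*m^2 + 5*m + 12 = (m - 4)*(m - 3)*(m + 1)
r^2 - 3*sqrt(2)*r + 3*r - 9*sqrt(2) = (r + 3)*(r - 3*sqrt(2))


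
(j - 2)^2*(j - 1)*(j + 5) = j^4 - 17*j^2 + 36*j - 20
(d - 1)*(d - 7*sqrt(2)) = d^2 - 7*sqrt(2)*d - d + 7*sqrt(2)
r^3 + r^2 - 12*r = r*(r - 3)*(r + 4)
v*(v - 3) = v^2 - 3*v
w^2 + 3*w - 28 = (w - 4)*(w + 7)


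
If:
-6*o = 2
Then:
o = -1/3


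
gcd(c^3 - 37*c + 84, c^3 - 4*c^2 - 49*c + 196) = c^2 + 3*c - 28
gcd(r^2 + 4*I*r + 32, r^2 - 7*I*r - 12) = r - 4*I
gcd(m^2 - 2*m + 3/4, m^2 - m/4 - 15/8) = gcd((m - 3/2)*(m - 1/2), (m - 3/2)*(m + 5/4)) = m - 3/2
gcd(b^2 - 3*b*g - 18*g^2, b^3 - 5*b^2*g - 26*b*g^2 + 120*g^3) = b - 6*g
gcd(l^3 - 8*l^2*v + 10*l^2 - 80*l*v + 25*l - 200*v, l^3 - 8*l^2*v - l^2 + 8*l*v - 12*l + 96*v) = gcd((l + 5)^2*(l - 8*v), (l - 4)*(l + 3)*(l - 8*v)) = -l + 8*v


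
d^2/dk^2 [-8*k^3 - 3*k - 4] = -48*k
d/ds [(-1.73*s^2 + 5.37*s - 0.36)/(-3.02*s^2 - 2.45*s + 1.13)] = (20.4559*s^2 - 6.0842*s + 5.1861)/(9.1204*s^4 + 14.798*s^3 - 0.822699999999998*s^2 - 5.537*s + 1.2769)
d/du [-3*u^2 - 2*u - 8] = -6*u - 2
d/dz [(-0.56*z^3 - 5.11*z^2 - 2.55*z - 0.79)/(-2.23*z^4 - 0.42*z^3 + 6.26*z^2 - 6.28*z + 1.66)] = (-1.2488*z^6 - 22.7906*z^5 - 22.7113*z^4 - 2.1552*z^3 + 44.2696*z^2 - 7.0744*z - 9.1942)/(4.9729*z^8 + 1.8732*z^7 - 27.7432*z^6 + 22.7504*z^5 + 37.0592*z^4 - 80.02*z^3 + 60.2216*z^2 - 20.8496*z + 2.7556)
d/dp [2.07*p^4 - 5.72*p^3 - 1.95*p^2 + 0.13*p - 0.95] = 8.28*p^3 - 17.16*p^2 - 3.9*p + 0.13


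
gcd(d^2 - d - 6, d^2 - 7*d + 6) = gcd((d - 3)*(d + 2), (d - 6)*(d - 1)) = 1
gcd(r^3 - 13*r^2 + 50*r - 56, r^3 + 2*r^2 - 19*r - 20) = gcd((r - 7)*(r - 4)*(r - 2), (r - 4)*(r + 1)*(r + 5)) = r - 4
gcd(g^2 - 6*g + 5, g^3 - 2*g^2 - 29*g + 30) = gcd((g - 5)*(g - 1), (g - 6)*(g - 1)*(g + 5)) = g - 1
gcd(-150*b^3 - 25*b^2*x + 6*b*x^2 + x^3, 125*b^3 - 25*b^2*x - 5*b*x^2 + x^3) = -25*b^2 + x^2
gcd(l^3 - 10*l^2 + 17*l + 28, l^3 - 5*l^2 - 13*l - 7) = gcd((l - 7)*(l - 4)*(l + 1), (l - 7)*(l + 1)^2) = l^2 - 6*l - 7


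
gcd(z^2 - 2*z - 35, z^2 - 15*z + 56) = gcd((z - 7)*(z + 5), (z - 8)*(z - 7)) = z - 7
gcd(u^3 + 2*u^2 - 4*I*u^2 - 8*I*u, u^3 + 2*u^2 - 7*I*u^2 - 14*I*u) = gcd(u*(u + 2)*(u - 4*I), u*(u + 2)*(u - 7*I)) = u^2 + 2*u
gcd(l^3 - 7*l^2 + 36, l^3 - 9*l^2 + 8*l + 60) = l^2 - 4*l - 12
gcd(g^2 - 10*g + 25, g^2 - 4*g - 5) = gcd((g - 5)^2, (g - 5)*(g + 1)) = g - 5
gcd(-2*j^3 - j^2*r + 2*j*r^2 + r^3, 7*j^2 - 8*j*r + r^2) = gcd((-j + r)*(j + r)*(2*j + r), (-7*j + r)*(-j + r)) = -j + r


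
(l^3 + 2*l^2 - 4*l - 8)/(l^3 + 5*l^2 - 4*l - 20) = (l + 2)/(l + 5)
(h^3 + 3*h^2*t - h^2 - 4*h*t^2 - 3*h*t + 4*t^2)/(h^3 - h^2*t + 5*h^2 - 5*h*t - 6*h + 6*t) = (h + 4*t)/(h + 6)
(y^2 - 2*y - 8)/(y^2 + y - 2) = (y - 4)/(y - 1)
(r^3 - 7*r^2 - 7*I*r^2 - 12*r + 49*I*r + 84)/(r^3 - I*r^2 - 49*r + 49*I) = (r^2 - 7*I*r - 12)/(r^2 + r*(7 - I) - 7*I)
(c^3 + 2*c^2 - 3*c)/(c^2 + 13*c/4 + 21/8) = 8*c*(c^2 + 2*c - 3)/(8*c^2 + 26*c + 21)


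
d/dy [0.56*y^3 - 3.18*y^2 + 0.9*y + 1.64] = 1.68*y^2 - 6.36*y + 0.9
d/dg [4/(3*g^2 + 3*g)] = 4*(-2*g - 1)/(3*g^2*(g + 1)^2)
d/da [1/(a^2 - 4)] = -2*a/(a^2 - 4)^2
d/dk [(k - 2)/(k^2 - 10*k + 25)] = (-k - 1)/(k^3 - 15*k^2 + 75*k - 125)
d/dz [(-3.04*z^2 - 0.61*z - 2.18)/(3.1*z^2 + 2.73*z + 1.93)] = (-6.4082*z^2 + 1.7816*z + 4.7741)/(9.61*z^4 + 16.926*z^3 + 19.4189*z^2 + 10.5378*z + 3.7249)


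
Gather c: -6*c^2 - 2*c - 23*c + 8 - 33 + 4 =-6*c^2 - 25*c - 21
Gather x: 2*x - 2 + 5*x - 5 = 7*x - 7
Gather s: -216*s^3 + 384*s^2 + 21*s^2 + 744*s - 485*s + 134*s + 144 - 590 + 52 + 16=-216*s^3 + 405*s^2 + 393*s - 378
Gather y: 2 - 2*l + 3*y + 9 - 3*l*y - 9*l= -11*l + y*(3 - 3*l) + 11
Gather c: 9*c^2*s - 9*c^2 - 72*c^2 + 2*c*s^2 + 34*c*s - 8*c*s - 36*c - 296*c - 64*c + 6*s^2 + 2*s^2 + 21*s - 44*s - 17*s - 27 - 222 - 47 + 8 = c^2*(9*s - 81) + c*(2*s^2 + 26*s - 396) + 8*s^2 - 40*s - 288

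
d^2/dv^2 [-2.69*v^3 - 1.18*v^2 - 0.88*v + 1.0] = -16.14*v - 2.36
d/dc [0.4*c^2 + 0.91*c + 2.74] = 0.8*c + 0.91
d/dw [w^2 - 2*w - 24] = 2*w - 2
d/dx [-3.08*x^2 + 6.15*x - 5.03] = 6.15 - 6.16*x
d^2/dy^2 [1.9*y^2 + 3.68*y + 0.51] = 3.80000000000000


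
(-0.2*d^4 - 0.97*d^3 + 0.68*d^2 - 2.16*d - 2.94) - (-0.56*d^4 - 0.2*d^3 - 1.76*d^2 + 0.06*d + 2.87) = 0.36*d^4 - 0.77*d^3 + 2.44*d^2 - 2.22*d - 5.81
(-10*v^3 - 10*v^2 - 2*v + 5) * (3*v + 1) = -30*v^4 - 40*v^3 - 16*v^2 + 13*v + 5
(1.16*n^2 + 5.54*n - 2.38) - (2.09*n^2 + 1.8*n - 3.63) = -0.93*n^2 + 3.74*n + 1.25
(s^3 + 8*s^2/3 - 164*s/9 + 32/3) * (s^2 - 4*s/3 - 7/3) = s^5 + 4*s^4/3 - 217*s^3/9 + 776*s^2/27 + 764*s/27 - 224/9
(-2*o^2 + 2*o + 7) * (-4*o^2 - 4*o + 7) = 8*o^4 - 50*o^2 - 14*o + 49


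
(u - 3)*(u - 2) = u^2 - 5*u + 6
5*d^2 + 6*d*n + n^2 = (d + n)*(5*d + n)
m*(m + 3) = m^2 + 3*m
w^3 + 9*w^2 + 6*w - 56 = (w - 2)*(w + 4)*(w + 7)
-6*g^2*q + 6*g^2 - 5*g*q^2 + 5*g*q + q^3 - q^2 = (-6*g + q)*(g + q)*(q - 1)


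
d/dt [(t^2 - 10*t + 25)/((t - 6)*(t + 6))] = 2*(5*t^2 - 61*t + 180)/(t^4 - 72*t^2 + 1296)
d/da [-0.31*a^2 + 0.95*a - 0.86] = 0.95 - 0.62*a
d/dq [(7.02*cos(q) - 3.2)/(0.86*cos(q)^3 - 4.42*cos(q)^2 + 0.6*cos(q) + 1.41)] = (12.0744*cos(q)^3 - 39.2844*cos(q)^2 + 28.288*cos(q) - 11.8182)*sin(q)/(0.7396*cos(q)^6 - 7.6024*cos(q)^5 + 20.5684*cos(q)^4 - 2.8788*cos(q)^3 - 12.1044*cos(q)^2 + 1.692*cos(q) + 1.9881)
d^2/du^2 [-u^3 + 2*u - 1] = -6*u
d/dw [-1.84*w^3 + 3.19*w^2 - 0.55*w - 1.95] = -5.52*w^2 + 6.38*w - 0.55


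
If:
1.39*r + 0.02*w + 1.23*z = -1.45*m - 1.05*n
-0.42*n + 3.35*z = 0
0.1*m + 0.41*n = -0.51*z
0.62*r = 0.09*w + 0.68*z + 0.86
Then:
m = -37.802380952381*z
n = 7.97619047619048*z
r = 29.6898961038961*z + 0.125090909090909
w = 196.97483982684*z - 8.69381818181818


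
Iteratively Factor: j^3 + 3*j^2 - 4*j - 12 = (j + 2)*(j^2 + j - 6) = (j + 2)*(j + 3)*(j - 2)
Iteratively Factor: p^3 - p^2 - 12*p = (p + 3)*(p^2 - 4*p) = p*(p + 3)*(p - 4)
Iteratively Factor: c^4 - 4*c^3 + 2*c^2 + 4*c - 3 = (c + 1)*(c^3 - 5*c^2 + 7*c - 3) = (c - 3)*(c + 1)*(c^2 - 2*c + 1) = (c - 3)*(c - 1)*(c + 1)*(c - 1)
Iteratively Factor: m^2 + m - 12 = (m - 3)*(m + 4)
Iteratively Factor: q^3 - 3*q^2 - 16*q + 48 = (q - 4)*(q^2 + q - 12) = (q - 4)*(q - 3)*(q + 4)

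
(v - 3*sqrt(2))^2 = v^2 - 6*sqrt(2)*v + 18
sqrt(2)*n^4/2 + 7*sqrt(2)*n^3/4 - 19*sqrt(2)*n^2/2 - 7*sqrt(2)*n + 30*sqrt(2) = (n - 5/2)*(n - 2)*(n + 6)*(sqrt(2)*n/2 + sqrt(2))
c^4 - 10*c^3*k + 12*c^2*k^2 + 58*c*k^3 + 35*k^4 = (c - 7*k)*(c - 5*k)*(c + k)^2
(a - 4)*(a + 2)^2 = a^3 - 12*a - 16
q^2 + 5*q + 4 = (q + 1)*(q + 4)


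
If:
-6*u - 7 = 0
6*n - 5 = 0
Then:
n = 5/6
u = -7/6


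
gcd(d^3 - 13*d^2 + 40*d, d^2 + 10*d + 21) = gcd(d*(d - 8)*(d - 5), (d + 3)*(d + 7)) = 1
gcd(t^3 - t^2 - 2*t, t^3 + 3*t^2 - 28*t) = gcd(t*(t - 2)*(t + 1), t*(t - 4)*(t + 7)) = t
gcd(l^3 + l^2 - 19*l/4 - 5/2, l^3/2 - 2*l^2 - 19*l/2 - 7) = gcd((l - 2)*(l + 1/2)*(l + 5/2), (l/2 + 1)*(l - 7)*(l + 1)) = 1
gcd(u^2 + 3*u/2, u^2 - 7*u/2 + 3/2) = 1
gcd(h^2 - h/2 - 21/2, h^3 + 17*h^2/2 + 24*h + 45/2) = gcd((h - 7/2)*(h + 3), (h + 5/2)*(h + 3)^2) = h + 3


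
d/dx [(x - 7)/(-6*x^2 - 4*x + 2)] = (3*x^2 - 42*x - 13)/(2*(9*x^4 + 12*x^3 - 2*x^2 - 4*x + 1))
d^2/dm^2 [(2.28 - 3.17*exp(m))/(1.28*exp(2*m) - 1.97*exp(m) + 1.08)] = (-5.193728*exp(4*m) + 6.948736*exp(3*m) + 9.04550400000002*exp(2*m) - 10.503528*exp(m) + 1.15344)*exp(m)/(2.097152*exp(6*m) - 9.682944*exp(5*m) + 20.211072*exp(4*m) - 23.985341*exp(3*m) + 17.053092*exp(2*m) - 6.893424*exp(m) + 1.259712)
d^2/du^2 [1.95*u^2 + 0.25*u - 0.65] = 3.90000000000000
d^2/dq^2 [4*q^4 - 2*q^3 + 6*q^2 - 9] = 48*q^2 - 12*q + 12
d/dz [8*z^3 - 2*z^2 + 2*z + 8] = 24*z^2 - 4*z + 2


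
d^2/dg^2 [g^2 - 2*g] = 2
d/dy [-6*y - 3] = -6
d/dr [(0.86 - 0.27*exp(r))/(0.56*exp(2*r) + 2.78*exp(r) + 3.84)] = (0.1512*exp(2*r) - 0.9632*exp(r) - 3.4276)*exp(r)/(0.3136*exp(4*r) + 3.1136*exp(3*r) + 12.0292*exp(2*r) + 21.3504*exp(r) + 14.7456)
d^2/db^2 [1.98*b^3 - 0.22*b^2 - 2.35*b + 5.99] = 11.88*b - 0.44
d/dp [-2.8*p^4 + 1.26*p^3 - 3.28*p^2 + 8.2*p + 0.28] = -11.2*p^3 + 3.78*p^2 - 6.56*p + 8.2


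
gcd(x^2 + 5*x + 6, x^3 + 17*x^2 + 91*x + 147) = x + 3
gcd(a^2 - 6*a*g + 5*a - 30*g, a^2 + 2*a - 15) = a + 5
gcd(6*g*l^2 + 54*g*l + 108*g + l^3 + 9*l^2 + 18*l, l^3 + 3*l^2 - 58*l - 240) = l + 6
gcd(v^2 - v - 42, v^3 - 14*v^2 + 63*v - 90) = 1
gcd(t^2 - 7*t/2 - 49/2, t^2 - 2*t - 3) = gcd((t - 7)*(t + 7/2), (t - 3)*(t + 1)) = 1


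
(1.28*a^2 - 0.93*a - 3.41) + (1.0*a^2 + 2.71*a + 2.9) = 2.28*a^2 + 1.78*a - 0.51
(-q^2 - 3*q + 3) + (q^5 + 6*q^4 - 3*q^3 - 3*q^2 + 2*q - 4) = q^5 + 6*q^4 - 3*q^3 - 4*q^2 - q - 1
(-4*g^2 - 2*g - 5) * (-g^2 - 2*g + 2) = 4*g^4 + 10*g^3 + g^2 + 6*g - 10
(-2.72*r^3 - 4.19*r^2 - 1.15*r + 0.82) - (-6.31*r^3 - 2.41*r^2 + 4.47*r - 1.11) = 3.59*r^3 - 1.78*r^2 - 5.62*r + 1.93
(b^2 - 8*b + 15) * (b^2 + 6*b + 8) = b^4 - 2*b^3 - 25*b^2 + 26*b + 120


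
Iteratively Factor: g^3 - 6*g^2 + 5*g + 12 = (g - 4)*(g^2 - 2*g - 3) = (g - 4)*(g + 1)*(g - 3)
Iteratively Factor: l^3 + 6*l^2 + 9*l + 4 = (l + 1)*(l^2 + 5*l + 4) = (l + 1)^2*(l + 4)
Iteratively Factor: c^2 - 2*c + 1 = (c - 1)*(c - 1)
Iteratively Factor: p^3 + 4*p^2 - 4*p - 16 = (p + 4)*(p^2 - 4) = (p - 2)*(p + 4)*(p + 2)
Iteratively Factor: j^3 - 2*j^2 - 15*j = (j + 3)*(j^2 - 5*j) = j*(j + 3)*(j - 5)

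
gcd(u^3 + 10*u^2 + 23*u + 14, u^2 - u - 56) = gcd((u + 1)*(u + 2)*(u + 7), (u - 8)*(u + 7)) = u + 7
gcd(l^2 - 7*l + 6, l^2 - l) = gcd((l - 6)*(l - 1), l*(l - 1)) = l - 1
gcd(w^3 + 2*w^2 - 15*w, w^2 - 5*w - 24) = 1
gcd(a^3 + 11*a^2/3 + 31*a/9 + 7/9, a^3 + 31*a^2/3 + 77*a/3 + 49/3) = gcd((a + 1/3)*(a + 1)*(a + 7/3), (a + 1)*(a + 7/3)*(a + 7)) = a^2 + 10*a/3 + 7/3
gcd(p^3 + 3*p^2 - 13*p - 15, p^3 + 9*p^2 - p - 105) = p^2 + 2*p - 15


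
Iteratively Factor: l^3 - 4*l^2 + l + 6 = (l - 2)*(l^2 - 2*l - 3) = (l - 2)*(l + 1)*(l - 3)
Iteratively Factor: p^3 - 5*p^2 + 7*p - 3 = (p - 3)*(p^2 - 2*p + 1) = (p - 3)*(p - 1)*(p - 1)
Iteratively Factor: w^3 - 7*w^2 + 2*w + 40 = (w - 4)*(w^2 - 3*w - 10) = (w - 4)*(w + 2)*(w - 5)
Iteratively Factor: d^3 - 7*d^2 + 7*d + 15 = (d - 3)*(d^2 - 4*d - 5) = (d - 5)*(d - 3)*(d + 1)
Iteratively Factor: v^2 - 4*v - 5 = (v + 1)*(v - 5)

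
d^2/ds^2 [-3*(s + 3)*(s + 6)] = -6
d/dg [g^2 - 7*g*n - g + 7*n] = 2*g - 7*n - 1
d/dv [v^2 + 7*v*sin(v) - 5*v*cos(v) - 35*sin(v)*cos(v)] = 5*v*sin(v) + 7*v*cos(v) + 2*v + 7*sin(v) - 5*cos(v) - 35*cos(2*v)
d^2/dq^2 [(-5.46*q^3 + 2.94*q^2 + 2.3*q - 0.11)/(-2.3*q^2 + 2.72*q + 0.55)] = (8.5265128291212e-14*q^5 - 5.6843418860808e-14*q^4 + 33.485048*q^3 + 30.18576*q^2 - 11.67606*q + 7.008848)/(12.167*q^6 - 43.1664*q^5 + 42.32046*q^4 + 0.521151999999997*q^3 - 10.12011*q^2 - 2.4684*q - 0.166375)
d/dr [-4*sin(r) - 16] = -4*cos(r)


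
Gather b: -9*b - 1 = -9*b - 1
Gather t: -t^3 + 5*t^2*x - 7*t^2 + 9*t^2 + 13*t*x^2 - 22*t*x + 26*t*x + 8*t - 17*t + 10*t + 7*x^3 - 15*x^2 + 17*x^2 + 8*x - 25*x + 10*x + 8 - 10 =-t^3 + t^2*(5*x + 2) + t*(13*x^2 + 4*x + 1) + 7*x^3 + 2*x^2 - 7*x - 2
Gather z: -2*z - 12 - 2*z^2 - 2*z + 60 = -2*z^2 - 4*z + 48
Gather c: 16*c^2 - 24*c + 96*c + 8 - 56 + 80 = 16*c^2 + 72*c + 32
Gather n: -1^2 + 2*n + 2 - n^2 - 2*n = 1 - n^2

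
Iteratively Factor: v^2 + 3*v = (v + 3)*(v)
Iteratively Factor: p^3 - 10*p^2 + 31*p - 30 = (p - 3)*(p^2 - 7*p + 10) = (p - 3)*(p - 2)*(p - 5)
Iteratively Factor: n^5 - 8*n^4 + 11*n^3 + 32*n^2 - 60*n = (n - 2)*(n^4 - 6*n^3 - n^2 + 30*n) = (n - 2)*(n + 2)*(n^3 - 8*n^2 + 15*n) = (n - 5)*(n - 2)*(n + 2)*(n^2 - 3*n) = n*(n - 5)*(n - 2)*(n + 2)*(n - 3)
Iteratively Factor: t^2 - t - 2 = (t + 1)*(t - 2)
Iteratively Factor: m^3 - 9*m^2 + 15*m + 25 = (m + 1)*(m^2 - 10*m + 25) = (m - 5)*(m + 1)*(m - 5)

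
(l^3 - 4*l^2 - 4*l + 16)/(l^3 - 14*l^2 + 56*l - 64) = (l + 2)/(l - 8)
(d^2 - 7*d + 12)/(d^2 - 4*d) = (d - 3)/d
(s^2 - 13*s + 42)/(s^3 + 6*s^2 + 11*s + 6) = (s^2 - 13*s + 42)/(s^3 + 6*s^2 + 11*s + 6)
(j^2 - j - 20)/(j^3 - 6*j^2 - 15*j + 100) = 1/(j - 5)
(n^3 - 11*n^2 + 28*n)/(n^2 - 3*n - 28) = n*(n - 4)/(n + 4)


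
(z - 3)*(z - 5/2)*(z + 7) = z^3 + 3*z^2/2 - 31*z + 105/2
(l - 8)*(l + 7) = l^2 - l - 56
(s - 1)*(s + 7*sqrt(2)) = s^2 - s + 7*sqrt(2)*s - 7*sqrt(2)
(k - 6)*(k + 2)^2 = k^3 - 2*k^2 - 20*k - 24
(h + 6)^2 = h^2 + 12*h + 36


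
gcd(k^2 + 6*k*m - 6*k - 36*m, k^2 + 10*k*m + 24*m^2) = k + 6*m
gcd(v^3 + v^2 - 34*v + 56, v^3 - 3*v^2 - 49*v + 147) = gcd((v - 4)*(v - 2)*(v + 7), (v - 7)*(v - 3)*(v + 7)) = v + 7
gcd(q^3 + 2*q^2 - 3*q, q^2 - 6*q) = q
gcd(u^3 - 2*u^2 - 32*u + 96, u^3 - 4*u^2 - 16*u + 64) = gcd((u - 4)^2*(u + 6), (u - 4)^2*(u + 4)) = u^2 - 8*u + 16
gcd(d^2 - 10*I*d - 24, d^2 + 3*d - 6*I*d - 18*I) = d - 6*I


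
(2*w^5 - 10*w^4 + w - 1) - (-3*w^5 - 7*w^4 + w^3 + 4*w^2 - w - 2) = 5*w^5 - 3*w^4 - w^3 - 4*w^2 + 2*w + 1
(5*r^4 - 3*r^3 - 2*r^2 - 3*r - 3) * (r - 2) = 5*r^5 - 13*r^4 + 4*r^3 + r^2 + 3*r + 6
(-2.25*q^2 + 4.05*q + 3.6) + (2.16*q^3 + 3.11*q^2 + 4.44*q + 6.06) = 2.16*q^3 + 0.86*q^2 + 8.49*q + 9.66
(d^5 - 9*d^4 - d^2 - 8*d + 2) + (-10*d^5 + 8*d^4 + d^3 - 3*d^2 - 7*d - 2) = -9*d^5 - d^4 + d^3 - 4*d^2 - 15*d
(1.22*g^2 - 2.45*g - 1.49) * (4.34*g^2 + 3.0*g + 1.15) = 5.2948*g^4 - 6.973*g^3 - 12.4136*g^2 - 7.2875*g - 1.7135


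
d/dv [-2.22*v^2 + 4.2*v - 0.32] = 4.2 - 4.44*v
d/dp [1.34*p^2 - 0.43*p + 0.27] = 2.68*p - 0.43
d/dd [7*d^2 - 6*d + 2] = 14*d - 6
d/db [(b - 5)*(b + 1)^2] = 3*(b - 3)*(b + 1)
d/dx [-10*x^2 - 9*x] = -20*x - 9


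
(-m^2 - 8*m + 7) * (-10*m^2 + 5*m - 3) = 10*m^4 + 75*m^3 - 107*m^2 + 59*m - 21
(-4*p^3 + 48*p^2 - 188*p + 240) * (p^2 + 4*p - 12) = -4*p^5 + 32*p^4 + 52*p^3 - 1088*p^2 + 3216*p - 2880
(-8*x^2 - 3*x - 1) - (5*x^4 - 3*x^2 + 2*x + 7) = -5*x^4 - 5*x^2 - 5*x - 8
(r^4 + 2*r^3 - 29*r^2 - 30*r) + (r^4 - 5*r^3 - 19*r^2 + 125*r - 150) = 2*r^4 - 3*r^3 - 48*r^2 + 95*r - 150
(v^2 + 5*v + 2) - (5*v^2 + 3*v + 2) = -4*v^2 + 2*v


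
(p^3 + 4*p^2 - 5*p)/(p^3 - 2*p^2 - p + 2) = p*(p + 5)/(p^2 - p - 2)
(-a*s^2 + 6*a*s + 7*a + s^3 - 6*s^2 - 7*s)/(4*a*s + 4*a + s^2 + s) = (-a*s + 7*a + s^2 - 7*s)/(4*a + s)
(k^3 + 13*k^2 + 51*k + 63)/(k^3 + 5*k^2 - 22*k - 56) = (k^2 + 6*k + 9)/(k^2 - 2*k - 8)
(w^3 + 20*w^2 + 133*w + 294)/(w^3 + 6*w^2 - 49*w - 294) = (w + 7)/(w - 7)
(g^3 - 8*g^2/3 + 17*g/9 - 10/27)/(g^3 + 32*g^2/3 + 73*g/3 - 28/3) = (9*g^2 - 21*g + 10)/(9*(g^2 + 11*g + 28))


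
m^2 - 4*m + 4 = (m - 2)^2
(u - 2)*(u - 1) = u^2 - 3*u + 2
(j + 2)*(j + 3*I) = j^2 + 2*j + 3*I*j + 6*I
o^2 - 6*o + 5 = (o - 5)*(o - 1)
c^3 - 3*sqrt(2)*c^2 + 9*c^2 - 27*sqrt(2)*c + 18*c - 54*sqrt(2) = (c + 3)*(c + 6)*(c - 3*sqrt(2))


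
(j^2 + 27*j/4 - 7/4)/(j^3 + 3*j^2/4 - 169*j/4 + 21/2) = 1/(j - 6)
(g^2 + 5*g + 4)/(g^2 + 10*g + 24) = (g + 1)/(g + 6)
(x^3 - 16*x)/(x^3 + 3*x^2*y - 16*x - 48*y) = x/(x + 3*y)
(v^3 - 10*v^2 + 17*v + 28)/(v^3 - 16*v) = (v^2 - 6*v - 7)/(v*(v + 4))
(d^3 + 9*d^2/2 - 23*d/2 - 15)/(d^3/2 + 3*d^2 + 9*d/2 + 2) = (2*d^2 + 7*d - 30)/(d^2 + 5*d + 4)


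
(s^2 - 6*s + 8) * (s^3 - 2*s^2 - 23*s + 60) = s^5 - 8*s^4 - 3*s^3 + 182*s^2 - 544*s + 480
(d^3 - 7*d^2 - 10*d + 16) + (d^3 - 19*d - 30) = 2*d^3 - 7*d^2 - 29*d - 14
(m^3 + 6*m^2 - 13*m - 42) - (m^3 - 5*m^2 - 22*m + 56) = 11*m^2 + 9*m - 98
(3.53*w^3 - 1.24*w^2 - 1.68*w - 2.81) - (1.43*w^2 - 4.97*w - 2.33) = 3.53*w^3 - 2.67*w^2 + 3.29*w - 0.48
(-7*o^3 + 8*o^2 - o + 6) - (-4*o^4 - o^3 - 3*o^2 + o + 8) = 4*o^4 - 6*o^3 + 11*o^2 - 2*o - 2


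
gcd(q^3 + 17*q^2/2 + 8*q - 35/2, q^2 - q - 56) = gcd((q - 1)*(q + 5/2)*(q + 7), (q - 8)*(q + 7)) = q + 7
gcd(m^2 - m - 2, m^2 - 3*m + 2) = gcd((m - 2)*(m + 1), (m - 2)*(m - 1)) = m - 2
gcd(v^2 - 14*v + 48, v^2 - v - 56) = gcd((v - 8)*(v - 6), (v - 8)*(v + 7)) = v - 8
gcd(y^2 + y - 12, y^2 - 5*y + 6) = y - 3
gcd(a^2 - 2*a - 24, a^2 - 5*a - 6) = a - 6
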